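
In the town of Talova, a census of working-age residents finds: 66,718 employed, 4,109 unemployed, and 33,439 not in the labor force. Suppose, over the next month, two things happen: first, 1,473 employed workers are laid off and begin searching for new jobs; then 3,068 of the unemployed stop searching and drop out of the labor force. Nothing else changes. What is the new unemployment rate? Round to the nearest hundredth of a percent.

New unemployment rate ≈ 3.71%.

Initially, labor force = 66,718 + 4,109 = 70,827, so u = 4,109/70,827 = 5.80%.
After the first change, employed falls and unemployed rises by 1,473; labor force unchanged → E = 65,245, U = 5,582, labor force = 70,827.
After the second change, unemployed and labor force both fall by 3,068 → E = 65,245, U = 2,514, labor force = 67,759.
New unemployment rate = 2,514 / 67,759 = 3.71%.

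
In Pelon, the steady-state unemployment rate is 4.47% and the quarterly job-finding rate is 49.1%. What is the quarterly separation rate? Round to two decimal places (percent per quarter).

From u* = s/(s+f): s = u·f/(1−u).
s = 0.0447 × 49.1 / (1 − 0.0447) = 2.1948 / 0.9553 ≈ 2.30% per quarter.

Separation rate ≈ 2.30% per quarter.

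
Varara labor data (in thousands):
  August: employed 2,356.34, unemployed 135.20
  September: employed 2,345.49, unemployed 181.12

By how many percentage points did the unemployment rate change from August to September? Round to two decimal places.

The unemployment rate changed by +1.74 percentage points.

August: labor force = 2,356.34 + 135.20 = 2,491.54; u = 135.20/2,491.54 = 5.43%.
September: labor force = 2,345.49 + 181.12 = 2,526.61; u = 181.12/2,526.61 = 7.17%.
Change = 7.17% − 5.43% = +1.74 pp.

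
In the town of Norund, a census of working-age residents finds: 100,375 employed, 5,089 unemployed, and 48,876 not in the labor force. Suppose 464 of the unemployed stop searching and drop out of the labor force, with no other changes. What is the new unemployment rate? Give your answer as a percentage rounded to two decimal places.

Initially, labor force = 100,375 + 5,089 = 105,464, so u = 5,089/105,464 = 4.83%.
After the change, unemployed and labor force both fall by 464 → E = 100,375, U = 4,625, labor force = 105,000.
New unemployment rate = 4,625 / 105,000 = 4.40%.

New unemployment rate ≈ 4.40%.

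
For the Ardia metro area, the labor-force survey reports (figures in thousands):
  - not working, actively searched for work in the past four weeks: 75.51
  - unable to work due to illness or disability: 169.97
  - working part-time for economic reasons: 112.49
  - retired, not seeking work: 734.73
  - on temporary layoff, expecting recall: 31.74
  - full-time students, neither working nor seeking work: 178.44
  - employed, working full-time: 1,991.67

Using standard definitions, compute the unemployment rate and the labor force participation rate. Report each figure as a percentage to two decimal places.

Employed = 112.49 + 1,991.67 = 2,104.16 thousand (anyone who worked, including part-time for economic reasons, counts as employed).
Unemployed = 75.51 + 31.74 = 107.25 thousand (jobless and actively searching, or on temporary layoff).
Labor force = 2,104.16 + 107.25 = 2,211.41 thousand.
Not in labor force = 169.97 + 734.73 + 178.44 = 1,083.14 thousand (those not working and not actively searching are outside the labor force).
Civilian working-age population = 2,211.41 + 1,083.14 = 3,294.55 thousand.
Unemployment rate = 107.25 / 2,211.41 = 4.85%.
Labor force participation rate = 2,211.41 / 3,294.55 = 67.12%.

Unemployment rate ≈ 4.85%; labor force participation rate ≈ 67.12%.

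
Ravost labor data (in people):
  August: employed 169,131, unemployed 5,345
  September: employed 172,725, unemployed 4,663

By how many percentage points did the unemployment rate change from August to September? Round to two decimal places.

August: labor force = 169,131 + 5,345 = 174,476; u = 5,345/174,476 = 3.06%.
September: labor force = 172,725 + 4,663 = 177,388; u = 4,663/177,388 = 2.63%.
Change = 2.63% − 3.06% = −0.43 pp.

The unemployment rate changed by −0.43 percentage points.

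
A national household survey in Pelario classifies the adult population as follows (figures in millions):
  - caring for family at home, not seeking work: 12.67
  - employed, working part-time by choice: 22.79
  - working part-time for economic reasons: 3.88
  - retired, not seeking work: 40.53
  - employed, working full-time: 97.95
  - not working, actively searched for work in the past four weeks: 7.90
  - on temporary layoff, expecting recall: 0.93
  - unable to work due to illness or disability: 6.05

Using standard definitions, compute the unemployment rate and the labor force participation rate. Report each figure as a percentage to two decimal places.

Employed = 22.79 + 3.88 + 97.95 = 124.62 million (anyone who worked, including part-time for economic reasons, counts as employed).
Unemployed = 7.90 + 0.93 = 8.83 million (jobless and actively searching, or on temporary layoff).
Labor force = 124.62 + 8.83 = 133.45 million.
Not in labor force = 12.67 + 40.53 + 6.05 = 59.25 million (those not working and not actively searching are outside the labor force).
Civilian working-age population = 133.45 + 59.25 = 192.70 million.
Unemployment rate = 8.83 / 133.45 = 6.62%.
Labor force participation rate = 133.45 / 192.70 = 69.25%.

Unemployment rate ≈ 6.62%; labor force participation rate ≈ 69.25%.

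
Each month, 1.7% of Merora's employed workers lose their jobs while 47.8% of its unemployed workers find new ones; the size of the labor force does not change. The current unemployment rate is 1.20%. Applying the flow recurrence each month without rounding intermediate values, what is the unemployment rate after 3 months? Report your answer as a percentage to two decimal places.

Unemployment rate after three months ≈ 3.15%.

With a fixed labor force, u_{t+1} = u_t + s·(1−u_t) − f·u_t = u_t·(1−s−f) + s.
Here 1−s−f = 0.505 and s = 0.017.
u_1 = 0.012000 × 0.505 + 0.017 = 0.023060.
u_2 = 0.023060 × 0.505 + 0.017 = 0.028645.
u_3 = 0.028645 × 0.505 + 0.017 = 0.031466.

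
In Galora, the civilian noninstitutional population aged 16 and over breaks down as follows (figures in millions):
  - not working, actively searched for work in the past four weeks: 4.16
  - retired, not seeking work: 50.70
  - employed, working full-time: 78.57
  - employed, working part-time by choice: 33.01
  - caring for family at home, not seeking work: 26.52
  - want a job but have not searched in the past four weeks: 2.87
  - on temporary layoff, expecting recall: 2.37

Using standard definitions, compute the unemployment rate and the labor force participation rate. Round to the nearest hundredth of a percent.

Employed = 78.57 + 33.01 = 111.58 million.
Unemployed = 4.16 + 2.37 = 6.53 million (jobless and actively searching, or on temporary layoff).
Labor force = 111.58 + 6.53 = 118.11 million.
Not in labor force = 50.70 + 26.52 + 2.87 = 80.09 million (those not working and not actively searching are outside the labor force — including those who want a job but have given up searching).
Civilian working-age population = 118.11 + 80.09 = 198.20 million.
Unemployment rate = 6.53 / 118.11 = 5.53%.
Labor force participation rate = 118.11 / 198.20 = 59.59%.

Unemployment rate ≈ 5.53%; labor force participation rate ≈ 59.59%.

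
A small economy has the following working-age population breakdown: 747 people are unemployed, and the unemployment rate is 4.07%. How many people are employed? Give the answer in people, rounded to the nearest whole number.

Labor force = U / u = 747 / 0.0407 ≈ 18,354.
Employed = labor force − unemployed = 18,354 − 747 = 17,607.

About 17,607 are employed.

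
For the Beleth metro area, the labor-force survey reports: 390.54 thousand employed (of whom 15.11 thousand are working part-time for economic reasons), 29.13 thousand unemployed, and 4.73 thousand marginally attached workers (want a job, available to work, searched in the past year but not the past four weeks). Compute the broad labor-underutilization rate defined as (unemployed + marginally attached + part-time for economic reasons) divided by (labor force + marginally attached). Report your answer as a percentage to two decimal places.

Broad underutilization rate ≈ 11.54%.

Labor force = 390.54 + 29.13 = 419.67 thousand.
Numerator = 29.13 + 4.73 + 15.11 = 48.97 thousand.
Denominator = 419.67 + 4.73 = 424.40 thousand.
Broad rate = 48.97 / 424.40 = 11.54%.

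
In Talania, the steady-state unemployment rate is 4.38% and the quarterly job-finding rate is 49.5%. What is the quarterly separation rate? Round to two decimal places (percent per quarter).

From u* = s/(s+f): s = u·f/(1−u).
s = 0.0438 × 49.5 / (1 − 0.0438) = 2.1681 / 0.9562 ≈ 2.27% per quarter.

Separation rate ≈ 2.27% per quarter.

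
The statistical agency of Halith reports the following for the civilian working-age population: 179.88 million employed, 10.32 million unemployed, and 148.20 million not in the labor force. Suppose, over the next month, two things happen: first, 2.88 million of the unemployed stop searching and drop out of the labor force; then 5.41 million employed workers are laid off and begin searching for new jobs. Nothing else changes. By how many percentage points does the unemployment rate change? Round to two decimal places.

Initially, labor force = 179.88 + 10.32 = 190.20 million, so u = 10.32/190.20 = 5.43%.
After the first change, unemployed and labor force both fall by 2.88 → E = 179.88, U = 7.44, labor force = 187.32 million.
After the second change, employed falls and unemployed rises by 5.41; labor force unchanged → E = 174.47, U = 12.85, labor force = 187.32 million.
New unemployment rate = 12.85 / 187.32 = 6.86%.
Change = 6.86% − 5.43% = +1.43 percentage points.

The unemployment rate changes by +1.43 percentage points.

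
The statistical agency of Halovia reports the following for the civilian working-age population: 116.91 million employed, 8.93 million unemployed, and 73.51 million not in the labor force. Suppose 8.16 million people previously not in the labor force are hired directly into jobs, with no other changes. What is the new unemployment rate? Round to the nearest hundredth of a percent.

New unemployment rate ≈ 6.66%.

Initially, labor force = 116.91 + 8.93 = 125.84 million, so u = 8.93/125.84 = 7.10%.
After the change, employed and labor force both rise by 8.16; unemployed unchanged → E = 125.07, U = 8.93, labor force = 134.00 million.
New unemployment rate = 8.93 / 134.00 = 6.66%.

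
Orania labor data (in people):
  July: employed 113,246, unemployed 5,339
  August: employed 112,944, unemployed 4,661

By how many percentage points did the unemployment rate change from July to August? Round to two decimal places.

The unemployment rate changed by −0.54 percentage points.

July: labor force = 113,246 + 5,339 = 118,585; u = 5,339/118,585 = 4.50%.
August: labor force = 112,944 + 4,661 = 117,605; u = 4,661/117,605 = 3.96%.
Change = 3.96% − 4.50% = −0.54 pp.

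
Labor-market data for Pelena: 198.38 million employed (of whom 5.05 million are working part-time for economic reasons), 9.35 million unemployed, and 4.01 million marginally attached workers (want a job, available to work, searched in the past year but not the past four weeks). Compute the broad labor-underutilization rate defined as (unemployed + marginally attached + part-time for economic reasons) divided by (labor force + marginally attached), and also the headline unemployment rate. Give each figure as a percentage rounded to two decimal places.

Broad underutilization rate ≈ 8.69%; headline unemployment rate ≈ 4.50%.

Labor force = 198.38 + 9.35 = 207.73 million.
Numerator = 9.35 + 4.01 + 5.05 = 18.41 million.
Denominator = 207.73 + 4.01 = 211.74 million.
Broad rate = 18.41 / 211.74 = 8.69%.
Headline unemployment rate = 9.35 / 207.73 = 4.50%.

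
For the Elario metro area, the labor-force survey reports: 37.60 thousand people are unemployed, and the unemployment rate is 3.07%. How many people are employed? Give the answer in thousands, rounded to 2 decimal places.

About 1,187.16 thousand are employed.

Labor force = U / u = 37.60 / 0.0307 ≈ 1,224.76 thousand.
Employed = labor force − unemployed = 1,224.76 − 37.60 = 1,187.16 thousand.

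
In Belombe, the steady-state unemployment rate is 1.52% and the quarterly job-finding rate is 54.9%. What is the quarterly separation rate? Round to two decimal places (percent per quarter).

From u* = s/(s+f): s = u·f/(1−u).
s = 0.0152 × 54.9 / (1 − 0.0152) = 0.8345 / 0.9848 ≈ 0.85% per quarter.

Separation rate ≈ 0.85% per quarter.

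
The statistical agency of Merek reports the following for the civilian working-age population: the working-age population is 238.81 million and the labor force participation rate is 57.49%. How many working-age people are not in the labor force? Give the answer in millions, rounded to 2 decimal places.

Share not in the labor force = 1 − 0.5749 = 0.4251.
Not in labor force = 0.4251 × 238.81 ≈ 101.52 million.

About 101.52 million are not in the labor force.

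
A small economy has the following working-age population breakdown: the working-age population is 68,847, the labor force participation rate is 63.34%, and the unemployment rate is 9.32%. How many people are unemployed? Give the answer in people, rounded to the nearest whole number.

About 4,064 are unemployed.

Labor force = 0.6334 × 68,847 = 43,608.
Unemployed = 0.0932 × 43,608 ≈ 4,064.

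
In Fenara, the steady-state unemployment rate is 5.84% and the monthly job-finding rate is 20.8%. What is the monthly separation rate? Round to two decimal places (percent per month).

Separation rate ≈ 1.29% per month.

From u* = s/(s+f): s = u·f/(1−u).
s = 0.0584 × 20.8 / (1 − 0.0584) = 1.2147 / 0.9416 ≈ 1.29% per month.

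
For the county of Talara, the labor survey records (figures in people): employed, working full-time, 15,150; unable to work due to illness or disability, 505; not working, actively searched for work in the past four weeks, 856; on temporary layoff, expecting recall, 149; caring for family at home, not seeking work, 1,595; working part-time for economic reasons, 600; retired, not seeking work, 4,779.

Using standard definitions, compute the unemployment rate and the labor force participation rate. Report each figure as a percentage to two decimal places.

Employed = 15,150 + 600 = 15,750 (anyone who worked, including part-time for economic reasons, counts as employed).
Unemployed = 856 + 149 = 1,005 (jobless and actively searching, or on temporary layoff).
Labor force = 15,750 + 1,005 = 16,755.
Not in labor force = 505 + 1,595 + 4,779 = 6,879 (those not working and not actively searching are outside the labor force).
Civilian working-age population = 16,755 + 6,879 = 23,634.
Unemployment rate = 1,005 / 16,755 = 6.00%.
Labor force participation rate = 16,755 / 23,634 = 70.89%.

Unemployment rate ≈ 6.00%; labor force participation rate ≈ 70.89%.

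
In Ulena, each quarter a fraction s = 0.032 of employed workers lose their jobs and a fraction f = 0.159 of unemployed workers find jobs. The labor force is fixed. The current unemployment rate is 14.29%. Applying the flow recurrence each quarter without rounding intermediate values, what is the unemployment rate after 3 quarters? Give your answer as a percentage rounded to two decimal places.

With a fixed labor force, u_{t+1} = u_t + s·(1−u_t) − f·u_t = u_t·(1−s−f) + s.
Here 1−s−f = 0.809 and s = 0.032.
u_1 = 0.142900 × 0.809 + 0.032 = 0.147606.
u_2 = 0.147606 × 0.809 + 0.032 = 0.151413.
u_3 = 0.151413 × 0.809 + 0.032 = 0.154493.

Unemployment rate after three quarters ≈ 15.45%.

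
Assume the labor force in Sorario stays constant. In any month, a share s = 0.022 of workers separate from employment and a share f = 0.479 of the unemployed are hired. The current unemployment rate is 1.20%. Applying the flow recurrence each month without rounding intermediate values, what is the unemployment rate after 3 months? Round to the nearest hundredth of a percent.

Unemployment rate after three months ≈ 3.99%.

With a fixed labor force, u_{t+1} = u_t + s·(1−u_t) − f·u_t = u_t·(1−s−f) + s.
Here 1−s−f = 0.499 and s = 0.022.
u_1 = 0.012000 × 0.499 + 0.022 = 0.027988.
u_2 = 0.027988 × 0.499 + 0.022 = 0.035966.
u_3 = 0.035966 × 0.499 + 0.022 = 0.039947.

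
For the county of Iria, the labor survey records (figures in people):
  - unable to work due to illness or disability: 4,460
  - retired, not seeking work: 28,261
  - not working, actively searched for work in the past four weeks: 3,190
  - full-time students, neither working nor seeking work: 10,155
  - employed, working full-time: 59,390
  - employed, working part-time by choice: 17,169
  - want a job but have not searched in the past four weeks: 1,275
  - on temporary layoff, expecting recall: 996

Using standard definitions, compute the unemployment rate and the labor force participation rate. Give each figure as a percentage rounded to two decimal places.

Employed = 59,390 + 17,169 = 76,559.
Unemployed = 3,190 + 996 = 4,186 (jobless and actively searching, or on temporary layoff).
Labor force = 76,559 + 4,186 = 80,745.
Not in labor force = 4,460 + 28,261 + 10,155 + 1,275 = 44,151 (those not working and not actively searching are outside the labor force — including those who want a job but have given up searching).
Civilian working-age population = 80,745 + 44,151 = 124,896.
Unemployment rate = 4,186 / 80,745 = 5.18%.
Labor force participation rate = 80,745 / 124,896 = 64.65%.

Unemployment rate ≈ 5.18%; labor force participation rate ≈ 64.65%.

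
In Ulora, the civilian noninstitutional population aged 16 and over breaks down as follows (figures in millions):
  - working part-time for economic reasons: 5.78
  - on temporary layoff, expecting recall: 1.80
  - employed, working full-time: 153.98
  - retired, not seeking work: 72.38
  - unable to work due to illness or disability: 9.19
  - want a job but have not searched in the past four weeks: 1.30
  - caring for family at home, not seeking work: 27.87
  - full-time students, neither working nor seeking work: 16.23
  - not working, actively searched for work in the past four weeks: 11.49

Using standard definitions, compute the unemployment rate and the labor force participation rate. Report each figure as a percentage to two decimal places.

Employed = 5.78 + 153.98 = 159.76 million (anyone who worked, including part-time for economic reasons, counts as employed).
Unemployed = 1.80 + 11.49 = 13.29 million (jobless and actively searching, or on temporary layoff).
Labor force = 159.76 + 13.29 = 173.05 million.
Not in labor force = 72.38 + 9.19 + 1.30 + 27.87 + 16.23 = 126.97 million (those not working and not actively searching are outside the labor force — including those who want a job but have given up searching).
Civilian working-age population = 173.05 + 126.97 = 300.02 million.
Unemployment rate = 13.29 / 173.05 = 7.68%.
Labor force participation rate = 173.05 / 300.02 = 57.68%.

Unemployment rate ≈ 7.68%; labor force participation rate ≈ 57.68%.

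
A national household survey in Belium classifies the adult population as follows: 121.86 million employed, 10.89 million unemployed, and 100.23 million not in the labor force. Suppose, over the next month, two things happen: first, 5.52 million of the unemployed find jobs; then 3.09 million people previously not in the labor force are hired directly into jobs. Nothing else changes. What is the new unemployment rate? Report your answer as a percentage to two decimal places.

Initially, labor force = 121.86 + 10.89 = 132.75 million, so u = 10.89/132.75 = 8.20%.
After the first change, unemployed falls and employed rises by 5.52; labor force unchanged → E = 127.38, U = 5.37, labor force = 132.75 million.
After the second change, employed and labor force both rise by 3.09; unemployed unchanged → E = 130.47, U = 5.37, labor force = 135.84 million.
New unemployment rate = 5.37 / 135.84 = 3.95%.

New unemployment rate ≈ 3.95%.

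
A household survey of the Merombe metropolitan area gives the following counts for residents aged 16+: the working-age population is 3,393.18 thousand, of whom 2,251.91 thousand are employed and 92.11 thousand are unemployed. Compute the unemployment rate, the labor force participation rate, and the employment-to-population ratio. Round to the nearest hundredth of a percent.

Labor force = employed + unemployed = 2,251.91 + 92.11 = 2,344.02 thousand.
Unemployment rate = 92.11 / 2,344.02 = 3.93%.
Labor force participation rate = 2,344.02 / 3,393.18 = 69.08%.
Employment-population ratio = 2,251.91 / 3,393.18 = 66.37%.

Unemployment rate ≈ 3.93%; labor force participation rate ≈ 69.08%; employment-population ratio ≈ 66.37%.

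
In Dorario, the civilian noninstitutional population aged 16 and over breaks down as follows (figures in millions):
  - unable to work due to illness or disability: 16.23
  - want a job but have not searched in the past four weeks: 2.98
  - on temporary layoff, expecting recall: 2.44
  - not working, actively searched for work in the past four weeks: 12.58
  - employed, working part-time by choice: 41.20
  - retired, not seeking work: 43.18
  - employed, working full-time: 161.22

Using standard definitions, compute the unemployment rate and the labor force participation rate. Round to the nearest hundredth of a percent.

Employed = 41.20 + 161.22 = 202.42 million.
Unemployed = 2.44 + 12.58 = 15.02 million (jobless and actively searching, or on temporary layoff).
Labor force = 202.42 + 15.02 = 217.44 million.
Not in labor force = 16.23 + 2.98 + 43.18 = 62.39 million (those not working and not actively searching are outside the labor force — including those who want a job but have given up searching).
Civilian working-age population = 217.44 + 62.39 = 279.83 million.
Unemployment rate = 15.02 / 217.44 = 6.91%.
Labor force participation rate = 217.44 / 279.83 = 77.70%.

Unemployment rate ≈ 6.91%; labor force participation rate ≈ 77.70%.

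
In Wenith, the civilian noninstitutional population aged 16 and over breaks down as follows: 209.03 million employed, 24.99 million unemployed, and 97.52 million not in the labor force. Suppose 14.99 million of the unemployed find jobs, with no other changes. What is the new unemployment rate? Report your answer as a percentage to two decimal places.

Initially, labor force = 209.03 + 24.99 = 234.02 million, so u = 24.99/234.02 = 10.68%.
After the change, unemployed falls and employed rises by 14.99; labor force unchanged → E = 224.02, U = 10.00, labor force = 234.02 million.
New unemployment rate = 10.00 / 234.02 = 4.27%.

New unemployment rate ≈ 4.27%.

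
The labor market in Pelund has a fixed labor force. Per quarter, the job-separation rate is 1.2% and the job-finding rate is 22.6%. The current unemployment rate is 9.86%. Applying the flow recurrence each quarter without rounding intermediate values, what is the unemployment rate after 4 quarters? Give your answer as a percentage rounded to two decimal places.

Unemployment rate after four quarters ≈ 6.67%.

With a fixed labor force, u_{t+1} = u_t + s·(1−u_t) − f·u_t = u_t·(1−s−f) + s.
Here 1−s−f = 0.762 and s = 0.012.
u_1 = 0.098600 × 0.762 + 0.012 = 0.087133.
u_2 = 0.087133 × 0.762 + 0.012 = 0.078395.
u_3 = 0.078395 × 0.762 + 0.012 = 0.071737.
u_4 = 0.071737 × 0.762 + 0.012 = 0.066664.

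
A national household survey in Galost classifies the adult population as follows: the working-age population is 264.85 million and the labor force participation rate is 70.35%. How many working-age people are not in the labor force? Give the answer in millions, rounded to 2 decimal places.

Share not in the labor force = 1 − 0.7035 = 0.2965.
Not in labor force = 0.2965 × 264.85 ≈ 78.53 million.

About 78.53 million are not in the labor force.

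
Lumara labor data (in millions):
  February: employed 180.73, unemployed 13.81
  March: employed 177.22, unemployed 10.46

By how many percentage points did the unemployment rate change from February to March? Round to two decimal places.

The unemployment rate changed by −1.53 percentage points.

February: labor force = 180.73 + 13.81 = 194.54; u = 13.81/194.54 = 7.10%.
March: labor force = 177.22 + 10.46 = 187.68; u = 10.46/187.68 = 5.57%.
Change = 5.57% − 7.10% = −1.53 pp.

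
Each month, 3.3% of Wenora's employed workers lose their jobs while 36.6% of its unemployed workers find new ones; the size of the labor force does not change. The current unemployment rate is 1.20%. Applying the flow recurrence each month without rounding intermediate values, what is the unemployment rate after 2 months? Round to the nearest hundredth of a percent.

With a fixed labor force, u_{t+1} = u_t + s·(1−u_t) − f·u_t = u_t·(1−s−f) + s.
Here 1−s−f = 0.601 and s = 0.033.
u_1 = 0.012000 × 0.601 + 0.033 = 0.040212.
u_2 = 0.040212 × 0.601 + 0.033 = 0.057167.

Unemployment rate after two months ≈ 5.72%.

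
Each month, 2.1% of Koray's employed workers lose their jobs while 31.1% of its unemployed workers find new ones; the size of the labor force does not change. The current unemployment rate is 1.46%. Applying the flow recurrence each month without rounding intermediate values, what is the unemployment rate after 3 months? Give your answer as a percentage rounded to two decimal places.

With a fixed labor force, u_{t+1} = u_t + s·(1−u_t) − f·u_t = u_t·(1−s−f) + s.
Here 1−s−f = 0.668 and s = 0.021.
u_1 = 0.014600 × 0.668 + 0.021 = 0.030753.
u_2 = 0.030753 × 0.668 + 0.021 = 0.041543.
u_3 = 0.041543 × 0.668 + 0.021 = 0.048751.

Unemployment rate after three months ≈ 4.88%.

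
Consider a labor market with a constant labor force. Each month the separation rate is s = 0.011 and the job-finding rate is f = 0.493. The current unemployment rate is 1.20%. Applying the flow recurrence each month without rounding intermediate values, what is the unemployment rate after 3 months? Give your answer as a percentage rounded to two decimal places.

With a fixed labor force, u_{t+1} = u_t + s·(1−u_t) − f·u_t = u_t·(1−s−f) + s.
Here 1−s−f = 0.496 and s = 0.011.
u_1 = 0.012000 × 0.496 + 0.011 = 0.016952.
u_2 = 0.016952 × 0.496 + 0.011 = 0.019408.
u_3 = 0.019408 × 0.496 + 0.011 = 0.020626.

Unemployment rate after three months ≈ 2.06%.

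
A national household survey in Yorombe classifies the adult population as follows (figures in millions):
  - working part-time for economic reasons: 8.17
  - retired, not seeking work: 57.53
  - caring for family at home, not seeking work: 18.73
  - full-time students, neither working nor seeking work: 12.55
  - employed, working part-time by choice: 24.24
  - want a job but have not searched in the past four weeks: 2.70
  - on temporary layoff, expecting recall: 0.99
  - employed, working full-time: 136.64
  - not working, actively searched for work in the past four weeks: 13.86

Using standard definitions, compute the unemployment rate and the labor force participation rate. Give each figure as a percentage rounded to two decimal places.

Employed = 8.17 + 24.24 + 136.64 = 169.05 million (anyone who worked, including part-time for economic reasons, counts as employed).
Unemployed = 0.99 + 13.86 = 14.85 million (jobless and actively searching, or on temporary layoff).
Labor force = 169.05 + 14.85 = 183.90 million.
Not in labor force = 57.53 + 18.73 + 12.55 + 2.70 = 91.51 million (those not working and not actively searching are outside the labor force — including those who want a job but have given up searching).
Civilian working-age population = 183.90 + 91.51 = 275.41 million.
Unemployment rate = 14.85 / 183.90 = 8.08%.
Labor force participation rate = 183.90 / 275.41 = 66.77%.

Unemployment rate ≈ 8.08%; labor force participation rate ≈ 66.77%.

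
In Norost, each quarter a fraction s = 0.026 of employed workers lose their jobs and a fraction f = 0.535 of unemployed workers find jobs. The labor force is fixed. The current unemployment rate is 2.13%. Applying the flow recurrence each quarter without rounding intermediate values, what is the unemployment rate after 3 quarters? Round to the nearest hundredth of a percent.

With a fixed labor force, u_{t+1} = u_t + s·(1−u_t) − f·u_t = u_t·(1−s−f) + s.
Here 1−s−f = 0.439 and s = 0.026.
u_1 = 0.021300 × 0.439 + 0.026 = 0.035351.
u_2 = 0.035351 × 0.439 + 0.026 = 0.041519.
u_3 = 0.041519 × 0.439 + 0.026 = 0.044227.

Unemployment rate after three quarters ≈ 4.42%.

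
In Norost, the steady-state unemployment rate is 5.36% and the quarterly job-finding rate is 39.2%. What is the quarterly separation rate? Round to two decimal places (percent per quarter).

From u* = s/(s+f): s = u·f/(1−u).
s = 0.0536 × 39.2 / (1 − 0.0536) = 2.1011 / 0.9464 ≈ 2.22% per quarter.

Separation rate ≈ 2.22% per quarter.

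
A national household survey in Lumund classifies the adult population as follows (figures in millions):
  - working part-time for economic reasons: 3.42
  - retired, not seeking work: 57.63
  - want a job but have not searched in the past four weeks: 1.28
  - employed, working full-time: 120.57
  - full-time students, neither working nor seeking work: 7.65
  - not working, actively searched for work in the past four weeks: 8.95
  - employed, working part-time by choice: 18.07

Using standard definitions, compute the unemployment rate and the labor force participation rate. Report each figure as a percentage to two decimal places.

Unemployment rate ≈ 5.93%; labor force participation rate ≈ 69.41%.

Employed = 3.42 + 120.57 + 18.07 = 142.06 million (anyone who worked, including part-time for economic reasons, counts as employed).
Unemployed = 8.95 million.
Labor force = 142.06 + 8.95 = 151.01 million.
Not in labor force = 57.63 + 1.28 + 7.65 = 66.56 million (those not working and not actively searching are outside the labor force — including those who want a job but have given up searching).
Civilian working-age population = 151.01 + 66.56 = 217.57 million.
Unemployment rate = 8.95 / 151.01 = 5.93%.
Labor force participation rate = 151.01 / 217.57 = 69.41%.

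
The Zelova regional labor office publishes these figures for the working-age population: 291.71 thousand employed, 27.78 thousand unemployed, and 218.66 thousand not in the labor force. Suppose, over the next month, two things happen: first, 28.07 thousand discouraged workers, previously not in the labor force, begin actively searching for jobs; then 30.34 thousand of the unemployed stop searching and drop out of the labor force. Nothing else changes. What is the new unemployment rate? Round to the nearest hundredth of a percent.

Initially, labor force = 291.71 + 27.78 = 319.49 thousand, so u = 27.78/319.49 = 8.70%.
After the first change, unemployed and labor force both rise by 28.07 → E = 291.71, U = 55.85, labor force = 347.56 thousand.
After the second change, unemployed and labor force both fall by 30.34 → E = 291.71, U = 25.51, labor force = 317.22 thousand.
New unemployment rate = 25.51 / 317.22 = 8.04%.

New unemployment rate ≈ 8.04%.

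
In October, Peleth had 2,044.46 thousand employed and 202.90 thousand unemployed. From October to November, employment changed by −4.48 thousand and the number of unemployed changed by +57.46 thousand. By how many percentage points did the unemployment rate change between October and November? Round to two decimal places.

October: labor force = 2,044.46 + 202.90 = 2,247.36; u = 202.90/2,247.36 = 9.03%.
November: labor force = 2,039.98 + 260.36 = 2,300.34; u = 260.36/2,300.34 = 11.32%.
Change = 11.32% − 9.03% = +2.29 pp.

The unemployment rate changed by +2.29 percentage points.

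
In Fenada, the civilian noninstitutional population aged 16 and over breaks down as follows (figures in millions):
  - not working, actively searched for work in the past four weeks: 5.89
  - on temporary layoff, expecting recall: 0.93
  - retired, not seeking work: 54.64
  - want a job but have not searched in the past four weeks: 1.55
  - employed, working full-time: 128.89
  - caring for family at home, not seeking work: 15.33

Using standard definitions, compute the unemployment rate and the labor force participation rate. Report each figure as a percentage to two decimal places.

Unemployment rate ≈ 5.03%; labor force participation rate ≈ 65.49%.

Employed = 128.89 million.
Unemployed = 5.89 + 0.93 = 6.82 million (jobless and actively searching, or on temporary layoff).
Labor force = 128.89 + 6.82 = 135.71 million.
Not in labor force = 54.64 + 1.55 + 15.33 = 71.52 million (those not working and not actively searching are outside the labor force — including those who want a job but have given up searching).
Civilian working-age population = 135.71 + 71.52 = 207.23 million.
Unemployment rate = 6.82 / 135.71 = 5.03%.
Labor force participation rate = 135.71 / 207.23 = 65.49%.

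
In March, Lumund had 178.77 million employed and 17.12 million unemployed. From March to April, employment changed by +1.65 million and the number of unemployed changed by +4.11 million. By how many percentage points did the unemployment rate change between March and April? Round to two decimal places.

The unemployment rate changed by +1.79 percentage points.

March: labor force = 178.77 + 17.12 = 195.89; u = 17.12/195.89 = 8.74%.
April: labor force = 180.42 + 21.23 = 201.65; u = 21.23/201.65 = 10.53%.
Change = 10.53% − 8.74% = +1.79 pp.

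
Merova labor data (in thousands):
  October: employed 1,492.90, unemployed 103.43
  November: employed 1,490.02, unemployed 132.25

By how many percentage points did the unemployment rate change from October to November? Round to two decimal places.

The unemployment rate changed by +1.67 percentage points.

October: labor force = 1,492.90 + 103.43 = 1,596.33; u = 103.43/1,596.33 = 6.48%.
November: labor force = 1,490.02 + 132.25 = 1,622.27; u = 132.25/1,622.27 = 8.15%.
Change = 8.15% − 6.48% = +1.67 pp.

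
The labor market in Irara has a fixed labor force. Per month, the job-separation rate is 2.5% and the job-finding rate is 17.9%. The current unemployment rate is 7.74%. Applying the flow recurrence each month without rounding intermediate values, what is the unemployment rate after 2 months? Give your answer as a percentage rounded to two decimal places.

With a fixed labor force, u_{t+1} = u_t + s·(1−u_t) − f·u_t = u_t·(1−s−f) + s.
Here 1−s−f = 0.796 and s = 0.025.
u_1 = 0.077400 × 0.796 + 0.025 = 0.086610.
u_2 = 0.086610 × 0.796 + 0.025 = 0.093942.

Unemployment rate after two months ≈ 9.39%.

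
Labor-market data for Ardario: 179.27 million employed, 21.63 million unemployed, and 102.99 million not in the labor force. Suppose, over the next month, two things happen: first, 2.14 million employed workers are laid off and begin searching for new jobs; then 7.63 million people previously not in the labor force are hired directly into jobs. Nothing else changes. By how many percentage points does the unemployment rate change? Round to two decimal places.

Initially, labor force = 179.27 + 21.63 = 200.90 million, so u = 21.63/200.90 = 10.77%.
After the first change, employed falls and unemployed rises by 2.14; labor force unchanged → E = 177.13, U = 23.77, labor force = 200.90 million.
After the second change, employed and labor force both rise by 7.63; unemployed unchanged → E = 184.76, U = 23.77, labor force = 208.53 million.
New unemployment rate = 23.77 / 208.53 = 11.40%.
Change = 11.40% − 10.77% = +0.63 percentage points.

The unemployment rate changes by +0.63 percentage points.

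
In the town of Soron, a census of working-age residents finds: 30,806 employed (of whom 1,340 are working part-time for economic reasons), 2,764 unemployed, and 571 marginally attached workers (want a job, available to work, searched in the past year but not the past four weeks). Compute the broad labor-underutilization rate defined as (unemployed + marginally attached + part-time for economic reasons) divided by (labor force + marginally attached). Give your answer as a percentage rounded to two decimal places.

Labor force = 30,806 + 2,764 = 33,570.
Numerator = 2,764 + 571 + 1,340 = 4,675.
Denominator = 33,570 + 571 = 34,141.
Broad rate = 4,675 / 34,141 = 13.69%.

Broad underutilization rate ≈ 13.69%.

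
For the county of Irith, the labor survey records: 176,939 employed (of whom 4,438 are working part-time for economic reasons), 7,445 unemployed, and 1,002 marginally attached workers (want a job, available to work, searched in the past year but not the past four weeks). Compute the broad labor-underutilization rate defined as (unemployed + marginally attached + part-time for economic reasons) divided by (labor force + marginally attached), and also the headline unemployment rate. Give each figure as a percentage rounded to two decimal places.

Labor force = 176,939 + 7,445 = 184,384.
Numerator = 7,445 + 1,002 + 4,438 = 12,885.
Denominator = 184,384 + 1,002 = 185,386.
Broad rate = 12,885 / 185,386 = 6.95%.
Headline unemployment rate = 7,445 / 184,384 = 4.04%.

Broad underutilization rate ≈ 6.95%; headline unemployment rate ≈ 4.04%.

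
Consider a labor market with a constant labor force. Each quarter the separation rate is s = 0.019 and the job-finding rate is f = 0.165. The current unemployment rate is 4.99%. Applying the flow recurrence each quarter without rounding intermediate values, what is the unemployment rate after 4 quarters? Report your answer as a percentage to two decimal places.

Unemployment rate after four quarters ≈ 7.96%.

With a fixed labor force, u_{t+1} = u_t + s·(1−u_t) − f·u_t = u_t·(1−s−f) + s.
Here 1−s−f = 0.816 and s = 0.019.
u_1 = 0.049900 × 0.816 + 0.019 = 0.059718.
u_2 = 0.059718 × 0.816 + 0.019 = 0.067730.
u_3 = 0.067730 × 0.816 + 0.019 = 0.074268.
u_4 = 0.074268 × 0.816 + 0.019 = 0.079603.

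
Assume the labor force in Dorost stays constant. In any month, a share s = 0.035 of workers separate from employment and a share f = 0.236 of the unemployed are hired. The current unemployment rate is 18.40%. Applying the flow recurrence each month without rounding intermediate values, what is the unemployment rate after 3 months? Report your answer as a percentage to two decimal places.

With a fixed labor force, u_{t+1} = u_t + s·(1−u_t) − f·u_t = u_t·(1−s−f) + s.
Here 1−s−f = 0.729 and s = 0.035.
u_1 = 0.184000 × 0.729 + 0.035 = 0.169136.
u_2 = 0.169136 × 0.729 + 0.035 = 0.158300.
u_3 = 0.158300 × 0.729 + 0.035 = 0.150401.

Unemployment rate after three months ≈ 15.04%.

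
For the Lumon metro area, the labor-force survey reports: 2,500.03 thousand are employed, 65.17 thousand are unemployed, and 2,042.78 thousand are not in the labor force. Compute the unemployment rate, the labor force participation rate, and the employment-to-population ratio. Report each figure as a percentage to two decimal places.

Unemployment rate ≈ 2.54%; labor force participation rate ≈ 55.67%; employment-population ratio ≈ 54.25%.

Labor force = employed + unemployed = 2,500.03 + 65.17 = 2,565.20 thousand.
Working-age population = 2,565.20 + 2,042.78 = 4,607.98 thousand.
Unemployment rate = 65.17 / 2,565.20 = 2.54%.
Labor force participation rate = 2,565.20 / 4,607.98 = 55.67%.
Employment-population ratio = 2,500.03 / 4,607.98 = 54.25%.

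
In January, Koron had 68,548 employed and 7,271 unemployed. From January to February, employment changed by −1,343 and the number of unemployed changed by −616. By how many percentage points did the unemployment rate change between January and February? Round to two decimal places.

January: labor force = 68,548 + 7,271 = 75,819; u = 7,271/75,819 = 9.59%.
February: labor force = 67,205 + 6,655 = 73,860; u = 6,655/73,860 = 9.01%.
Change = 9.01% − 9.59% = −0.58 pp.

The unemployment rate changed by −0.58 percentage points.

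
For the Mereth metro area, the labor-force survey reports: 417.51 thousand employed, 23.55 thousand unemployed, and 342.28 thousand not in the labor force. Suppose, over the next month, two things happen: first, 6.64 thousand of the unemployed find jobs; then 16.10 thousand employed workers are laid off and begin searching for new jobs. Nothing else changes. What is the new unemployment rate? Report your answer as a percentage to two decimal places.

New unemployment rate ≈ 7.48%.

Initially, labor force = 417.51 + 23.55 = 441.06 thousand, so u = 23.55/441.06 = 5.34%.
After the first change, unemployed falls and employed rises by 6.64; labor force unchanged → E = 424.15, U = 16.91, labor force = 441.06 thousand.
After the second change, employed falls and unemployed rises by 16.10; labor force unchanged → E = 408.05, U = 33.01, labor force = 441.06 thousand.
New unemployment rate = 33.01 / 441.06 = 7.48%.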